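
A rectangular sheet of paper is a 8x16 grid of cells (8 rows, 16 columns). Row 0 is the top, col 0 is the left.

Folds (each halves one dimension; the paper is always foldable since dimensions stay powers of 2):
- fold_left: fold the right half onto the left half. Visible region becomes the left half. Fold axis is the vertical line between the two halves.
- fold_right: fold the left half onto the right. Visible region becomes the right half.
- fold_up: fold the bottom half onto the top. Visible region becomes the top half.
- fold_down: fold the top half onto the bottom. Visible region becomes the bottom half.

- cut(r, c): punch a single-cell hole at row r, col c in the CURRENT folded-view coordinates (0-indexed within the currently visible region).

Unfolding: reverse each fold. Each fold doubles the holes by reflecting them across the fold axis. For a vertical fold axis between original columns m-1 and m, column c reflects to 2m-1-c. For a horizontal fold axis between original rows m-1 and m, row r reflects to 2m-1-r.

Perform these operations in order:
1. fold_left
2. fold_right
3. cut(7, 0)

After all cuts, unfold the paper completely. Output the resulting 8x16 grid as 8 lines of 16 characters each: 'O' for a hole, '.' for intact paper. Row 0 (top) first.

Op 1 fold_left: fold axis v@8; visible region now rows[0,8) x cols[0,8) = 8x8
Op 2 fold_right: fold axis v@4; visible region now rows[0,8) x cols[4,8) = 8x4
Op 3 cut(7, 0): punch at orig (7,4); cuts so far [(7, 4)]; region rows[0,8) x cols[4,8) = 8x4
Unfold 1 (reflect across v@4): 2 holes -> [(7, 3), (7, 4)]
Unfold 2 (reflect across v@8): 4 holes -> [(7, 3), (7, 4), (7, 11), (7, 12)]

Answer: ................
................
................
................
................
................
................
...OO......OO...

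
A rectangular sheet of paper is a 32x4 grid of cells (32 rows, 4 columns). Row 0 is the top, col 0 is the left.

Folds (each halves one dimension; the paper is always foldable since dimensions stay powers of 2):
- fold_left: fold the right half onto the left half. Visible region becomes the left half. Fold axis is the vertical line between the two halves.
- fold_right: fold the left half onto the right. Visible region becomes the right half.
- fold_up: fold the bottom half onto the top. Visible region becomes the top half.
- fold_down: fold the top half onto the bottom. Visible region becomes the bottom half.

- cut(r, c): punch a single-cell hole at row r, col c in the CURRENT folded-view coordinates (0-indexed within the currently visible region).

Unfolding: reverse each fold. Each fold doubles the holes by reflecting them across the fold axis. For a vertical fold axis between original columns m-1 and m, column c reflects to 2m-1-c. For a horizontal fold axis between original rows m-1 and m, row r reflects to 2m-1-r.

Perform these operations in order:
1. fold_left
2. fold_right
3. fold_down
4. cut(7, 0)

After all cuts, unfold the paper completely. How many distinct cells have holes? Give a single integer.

Op 1 fold_left: fold axis v@2; visible region now rows[0,32) x cols[0,2) = 32x2
Op 2 fold_right: fold axis v@1; visible region now rows[0,32) x cols[1,2) = 32x1
Op 3 fold_down: fold axis h@16; visible region now rows[16,32) x cols[1,2) = 16x1
Op 4 cut(7, 0): punch at orig (23,1); cuts so far [(23, 1)]; region rows[16,32) x cols[1,2) = 16x1
Unfold 1 (reflect across h@16): 2 holes -> [(8, 1), (23, 1)]
Unfold 2 (reflect across v@1): 4 holes -> [(8, 0), (8, 1), (23, 0), (23, 1)]
Unfold 3 (reflect across v@2): 8 holes -> [(8, 0), (8, 1), (8, 2), (8, 3), (23, 0), (23, 1), (23, 2), (23, 3)]

Answer: 8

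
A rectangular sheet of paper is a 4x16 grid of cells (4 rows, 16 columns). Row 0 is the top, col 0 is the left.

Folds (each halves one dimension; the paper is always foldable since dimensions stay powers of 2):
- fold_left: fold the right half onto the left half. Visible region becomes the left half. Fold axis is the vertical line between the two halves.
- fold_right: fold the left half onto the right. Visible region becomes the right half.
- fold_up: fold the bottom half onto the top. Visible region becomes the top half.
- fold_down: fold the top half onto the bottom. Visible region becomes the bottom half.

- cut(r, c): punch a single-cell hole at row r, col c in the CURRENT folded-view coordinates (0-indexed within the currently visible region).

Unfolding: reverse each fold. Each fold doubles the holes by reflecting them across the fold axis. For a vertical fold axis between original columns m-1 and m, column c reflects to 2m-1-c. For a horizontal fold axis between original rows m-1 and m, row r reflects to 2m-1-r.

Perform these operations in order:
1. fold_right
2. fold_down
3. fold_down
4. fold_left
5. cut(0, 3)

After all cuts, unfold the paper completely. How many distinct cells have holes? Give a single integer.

Op 1 fold_right: fold axis v@8; visible region now rows[0,4) x cols[8,16) = 4x8
Op 2 fold_down: fold axis h@2; visible region now rows[2,4) x cols[8,16) = 2x8
Op 3 fold_down: fold axis h@3; visible region now rows[3,4) x cols[8,16) = 1x8
Op 4 fold_left: fold axis v@12; visible region now rows[3,4) x cols[8,12) = 1x4
Op 5 cut(0, 3): punch at orig (3,11); cuts so far [(3, 11)]; region rows[3,4) x cols[8,12) = 1x4
Unfold 1 (reflect across v@12): 2 holes -> [(3, 11), (3, 12)]
Unfold 2 (reflect across h@3): 4 holes -> [(2, 11), (2, 12), (3, 11), (3, 12)]
Unfold 3 (reflect across h@2): 8 holes -> [(0, 11), (0, 12), (1, 11), (1, 12), (2, 11), (2, 12), (3, 11), (3, 12)]
Unfold 4 (reflect across v@8): 16 holes -> [(0, 3), (0, 4), (0, 11), (0, 12), (1, 3), (1, 4), (1, 11), (1, 12), (2, 3), (2, 4), (2, 11), (2, 12), (3, 3), (3, 4), (3, 11), (3, 12)]

Answer: 16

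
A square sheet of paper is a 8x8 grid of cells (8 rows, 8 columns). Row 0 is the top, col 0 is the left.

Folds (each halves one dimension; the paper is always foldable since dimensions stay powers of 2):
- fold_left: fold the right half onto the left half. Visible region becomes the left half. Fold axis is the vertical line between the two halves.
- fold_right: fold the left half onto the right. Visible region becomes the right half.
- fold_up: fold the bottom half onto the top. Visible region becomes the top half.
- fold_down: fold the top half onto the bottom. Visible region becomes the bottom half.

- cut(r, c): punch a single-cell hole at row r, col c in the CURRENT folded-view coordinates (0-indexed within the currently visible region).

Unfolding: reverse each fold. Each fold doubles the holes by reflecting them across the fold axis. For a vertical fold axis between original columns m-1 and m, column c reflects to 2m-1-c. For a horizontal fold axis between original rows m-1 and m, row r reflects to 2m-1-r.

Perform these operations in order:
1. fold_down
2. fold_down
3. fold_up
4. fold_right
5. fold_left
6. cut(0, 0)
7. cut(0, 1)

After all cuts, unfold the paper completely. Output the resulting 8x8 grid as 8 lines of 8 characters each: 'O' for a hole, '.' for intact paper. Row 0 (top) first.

Op 1 fold_down: fold axis h@4; visible region now rows[4,8) x cols[0,8) = 4x8
Op 2 fold_down: fold axis h@6; visible region now rows[6,8) x cols[0,8) = 2x8
Op 3 fold_up: fold axis h@7; visible region now rows[6,7) x cols[0,8) = 1x8
Op 4 fold_right: fold axis v@4; visible region now rows[6,7) x cols[4,8) = 1x4
Op 5 fold_left: fold axis v@6; visible region now rows[6,7) x cols[4,6) = 1x2
Op 6 cut(0, 0): punch at orig (6,4); cuts so far [(6, 4)]; region rows[6,7) x cols[4,6) = 1x2
Op 7 cut(0, 1): punch at orig (6,5); cuts so far [(6, 4), (6, 5)]; region rows[6,7) x cols[4,6) = 1x2
Unfold 1 (reflect across v@6): 4 holes -> [(6, 4), (6, 5), (6, 6), (6, 7)]
Unfold 2 (reflect across v@4): 8 holes -> [(6, 0), (6, 1), (6, 2), (6, 3), (6, 4), (6, 5), (6, 6), (6, 7)]
Unfold 3 (reflect across h@7): 16 holes -> [(6, 0), (6, 1), (6, 2), (6, 3), (6, 4), (6, 5), (6, 6), (6, 7), (7, 0), (7, 1), (7, 2), (7, 3), (7, 4), (7, 5), (7, 6), (7, 7)]
Unfold 4 (reflect across h@6): 32 holes -> [(4, 0), (4, 1), (4, 2), (4, 3), (4, 4), (4, 5), (4, 6), (4, 7), (5, 0), (5, 1), (5, 2), (5, 3), (5, 4), (5, 5), (5, 6), (5, 7), (6, 0), (6, 1), (6, 2), (6, 3), (6, 4), (6, 5), (6, 6), (6, 7), (7, 0), (7, 1), (7, 2), (7, 3), (7, 4), (7, 5), (7, 6), (7, 7)]
Unfold 5 (reflect across h@4): 64 holes -> [(0, 0), (0, 1), (0, 2), (0, 3), (0, 4), (0, 5), (0, 6), (0, 7), (1, 0), (1, 1), (1, 2), (1, 3), (1, 4), (1, 5), (1, 6), (1, 7), (2, 0), (2, 1), (2, 2), (2, 3), (2, 4), (2, 5), (2, 6), (2, 7), (3, 0), (3, 1), (3, 2), (3, 3), (3, 4), (3, 5), (3, 6), (3, 7), (4, 0), (4, 1), (4, 2), (4, 3), (4, 4), (4, 5), (4, 6), (4, 7), (5, 0), (5, 1), (5, 2), (5, 3), (5, 4), (5, 5), (5, 6), (5, 7), (6, 0), (6, 1), (6, 2), (6, 3), (6, 4), (6, 5), (6, 6), (6, 7), (7, 0), (7, 1), (7, 2), (7, 3), (7, 4), (7, 5), (7, 6), (7, 7)]

Answer: OOOOOOOO
OOOOOOOO
OOOOOOOO
OOOOOOOO
OOOOOOOO
OOOOOOOO
OOOOOOOO
OOOOOOOO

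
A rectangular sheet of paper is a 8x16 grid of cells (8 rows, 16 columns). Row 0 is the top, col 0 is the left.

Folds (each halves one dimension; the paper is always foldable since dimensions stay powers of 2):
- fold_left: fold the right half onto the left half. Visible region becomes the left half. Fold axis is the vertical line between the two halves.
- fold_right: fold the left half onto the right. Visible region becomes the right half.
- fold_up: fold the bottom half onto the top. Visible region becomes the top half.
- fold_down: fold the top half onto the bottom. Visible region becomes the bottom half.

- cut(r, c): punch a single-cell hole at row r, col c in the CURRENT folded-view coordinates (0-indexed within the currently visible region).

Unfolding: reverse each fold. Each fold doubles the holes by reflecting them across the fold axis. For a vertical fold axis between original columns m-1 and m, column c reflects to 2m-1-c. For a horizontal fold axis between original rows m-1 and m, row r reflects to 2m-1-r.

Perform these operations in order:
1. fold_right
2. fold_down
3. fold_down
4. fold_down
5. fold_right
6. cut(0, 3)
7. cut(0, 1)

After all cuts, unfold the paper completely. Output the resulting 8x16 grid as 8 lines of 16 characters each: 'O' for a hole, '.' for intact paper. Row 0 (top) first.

Op 1 fold_right: fold axis v@8; visible region now rows[0,8) x cols[8,16) = 8x8
Op 2 fold_down: fold axis h@4; visible region now rows[4,8) x cols[8,16) = 4x8
Op 3 fold_down: fold axis h@6; visible region now rows[6,8) x cols[8,16) = 2x8
Op 4 fold_down: fold axis h@7; visible region now rows[7,8) x cols[8,16) = 1x8
Op 5 fold_right: fold axis v@12; visible region now rows[7,8) x cols[12,16) = 1x4
Op 6 cut(0, 3): punch at orig (7,15); cuts so far [(7, 15)]; region rows[7,8) x cols[12,16) = 1x4
Op 7 cut(0, 1): punch at orig (7,13); cuts so far [(7, 13), (7, 15)]; region rows[7,8) x cols[12,16) = 1x4
Unfold 1 (reflect across v@12): 4 holes -> [(7, 8), (7, 10), (7, 13), (7, 15)]
Unfold 2 (reflect across h@7): 8 holes -> [(6, 8), (6, 10), (6, 13), (6, 15), (7, 8), (7, 10), (7, 13), (7, 15)]
Unfold 3 (reflect across h@6): 16 holes -> [(4, 8), (4, 10), (4, 13), (4, 15), (5, 8), (5, 10), (5, 13), (5, 15), (6, 8), (6, 10), (6, 13), (6, 15), (7, 8), (7, 10), (7, 13), (7, 15)]
Unfold 4 (reflect across h@4): 32 holes -> [(0, 8), (0, 10), (0, 13), (0, 15), (1, 8), (1, 10), (1, 13), (1, 15), (2, 8), (2, 10), (2, 13), (2, 15), (3, 8), (3, 10), (3, 13), (3, 15), (4, 8), (4, 10), (4, 13), (4, 15), (5, 8), (5, 10), (5, 13), (5, 15), (6, 8), (6, 10), (6, 13), (6, 15), (7, 8), (7, 10), (7, 13), (7, 15)]
Unfold 5 (reflect across v@8): 64 holes -> [(0, 0), (0, 2), (0, 5), (0, 7), (0, 8), (0, 10), (0, 13), (0, 15), (1, 0), (1, 2), (1, 5), (1, 7), (1, 8), (1, 10), (1, 13), (1, 15), (2, 0), (2, 2), (2, 5), (2, 7), (2, 8), (2, 10), (2, 13), (2, 15), (3, 0), (3, 2), (3, 5), (3, 7), (3, 8), (3, 10), (3, 13), (3, 15), (4, 0), (4, 2), (4, 5), (4, 7), (4, 8), (4, 10), (4, 13), (4, 15), (5, 0), (5, 2), (5, 5), (5, 7), (5, 8), (5, 10), (5, 13), (5, 15), (6, 0), (6, 2), (6, 5), (6, 7), (6, 8), (6, 10), (6, 13), (6, 15), (7, 0), (7, 2), (7, 5), (7, 7), (7, 8), (7, 10), (7, 13), (7, 15)]

Answer: O.O..O.OO.O..O.O
O.O..O.OO.O..O.O
O.O..O.OO.O..O.O
O.O..O.OO.O..O.O
O.O..O.OO.O..O.O
O.O..O.OO.O..O.O
O.O..O.OO.O..O.O
O.O..O.OO.O..O.O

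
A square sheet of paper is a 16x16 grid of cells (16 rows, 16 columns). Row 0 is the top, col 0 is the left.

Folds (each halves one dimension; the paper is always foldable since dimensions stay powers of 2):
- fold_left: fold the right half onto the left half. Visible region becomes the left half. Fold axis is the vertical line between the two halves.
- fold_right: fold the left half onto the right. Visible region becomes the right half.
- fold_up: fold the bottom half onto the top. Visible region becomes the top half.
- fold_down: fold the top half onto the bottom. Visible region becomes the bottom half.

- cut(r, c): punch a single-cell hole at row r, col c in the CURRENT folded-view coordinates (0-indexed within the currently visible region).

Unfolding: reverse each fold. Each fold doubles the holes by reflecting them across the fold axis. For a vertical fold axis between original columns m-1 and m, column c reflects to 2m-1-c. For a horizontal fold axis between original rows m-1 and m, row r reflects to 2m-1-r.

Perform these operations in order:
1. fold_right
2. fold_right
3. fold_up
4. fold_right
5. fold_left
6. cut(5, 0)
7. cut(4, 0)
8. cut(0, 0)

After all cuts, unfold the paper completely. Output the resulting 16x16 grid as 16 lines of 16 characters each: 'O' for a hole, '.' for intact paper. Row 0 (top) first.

Answer: OOOOOOOOOOOOOOOO
................
................
................
OOOOOOOOOOOOOOOO
OOOOOOOOOOOOOOOO
................
................
................
................
OOOOOOOOOOOOOOOO
OOOOOOOOOOOOOOOO
................
................
................
OOOOOOOOOOOOOOOO

Derivation:
Op 1 fold_right: fold axis v@8; visible region now rows[0,16) x cols[8,16) = 16x8
Op 2 fold_right: fold axis v@12; visible region now rows[0,16) x cols[12,16) = 16x4
Op 3 fold_up: fold axis h@8; visible region now rows[0,8) x cols[12,16) = 8x4
Op 4 fold_right: fold axis v@14; visible region now rows[0,8) x cols[14,16) = 8x2
Op 5 fold_left: fold axis v@15; visible region now rows[0,8) x cols[14,15) = 8x1
Op 6 cut(5, 0): punch at orig (5,14); cuts so far [(5, 14)]; region rows[0,8) x cols[14,15) = 8x1
Op 7 cut(4, 0): punch at orig (4,14); cuts so far [(4, 14), (5, 14)]; region rows[0,8) x cols[14,15) = 8x1
Op 8 cut(0, 0): punch at orig (0,14); cuts so far [(0, 14), (4, 14), (5, 14)]; region rows[0,8) x cols[14,15) = 8x1
Unfold 1 (reflect across v@15): 6 holes -> [(0, 14), (0, 15), (4, 14), (4, 15), (5, 14), (5, 15)]
Unfold 2 (reflect across v@14): 12 holes -> [(0, 12), (0, 13), (0, 14), (0, 15), (4, 12), (4, 13), (4, 14), (4, 15), (5, 12), (5, 13), (5, 14), (5, 15)]
Unfold 3 (reflect across h@8): 24 holes -> [(0, 12), (0, 13), (0, 14), (0, 15), (4, 12), (4, 13), (4, 14), (4, 15), (5, 12), (5, 13), (5, 14), (5, 15), (10, 12), (10, 13), (10, 14), (10, 15), (11, 12), (11, 13), (11, 14), (11, 15), (15, 12), (15, 13), (15, 14), (15, 15)]
Unfold 4 (reflect across v@12): 48 holes -> [(0, 8), (0, 9), (0, 10), (0, 11), (0, 12), (0, 13), (0, 14), (0, 15), (4, 8), (4, 9), (4, 10), (4, 11), (4, 12), (4, 13), (4, 14), (4, 15), (5, 8), (5, 9), (5, 10), (5, 11), (5, 12), (5, 13), (5, 14), (5, 15), (10, 8), (10, 9), (10, 10), (10, 11), (10, 12), (10, 13), (10, 14), (10, 15), (11, 8), (11, 9), (11, 10), (11, 11), (11, 12), (11, 13), (11, 14), (11, 15), (15, 8), (15, 9), (15, 10), (15, 11), (15, 12), (15, 13), (15, 14), (15, 15)]
Unfold 5 (reflect across v@8): 96 holes -> [(0, 0), (0, 1), (0, 2), (0, 3), (0, 4), (0, 5), (0, 6), (0, 7), (0, 8), (0, 9), (0, 10), (0, 11), (0, 12), (0, 13), (0, 14), (0, 15), (4, 0), (4, 1), (4, 2), (4, 3), (4, 4), (4, 5), (4, 6), (4, 7), (4, 8), (4, 9), (4, 10), (4, 11), (4, 12), (4, 13), (4, 14), (4, 15), (5, 0), (5, 1), (5, 2), (5, 3), (5, 4), (5, 5), (5, 6), (5, 7), (5, 8), (5, 9), (5, 10), (5, 11), (5, 12), (5, 13), (5, 14), (5, 15), (10, 0), (10, 1), (10, 2), (10, 3), (10, 4), (10, 5), (10, 6), (10, 7), (10, 8), (10, 9), (10, 10), (10, 11), (10, 12), (10, 13), (10, 14), (10, 15), (11, 0), (11, 1), (11, 2), (11, 3), (11, 4), (11, 5), (11, 6), (11, 7), (11, 8), (11, 9), (11, 10), (11, 11), (11, 12), (11, 13), (11, 14), (11, 15), (15, 0), (15, 1), (15, 2), (15, 3), (15, 4), (15, 5), (15, 6), (15, 7), (15, 8), (15, 9), (15, 10), (15, 11), (15, 12), (15, 13), (15, 14), (15, 15)]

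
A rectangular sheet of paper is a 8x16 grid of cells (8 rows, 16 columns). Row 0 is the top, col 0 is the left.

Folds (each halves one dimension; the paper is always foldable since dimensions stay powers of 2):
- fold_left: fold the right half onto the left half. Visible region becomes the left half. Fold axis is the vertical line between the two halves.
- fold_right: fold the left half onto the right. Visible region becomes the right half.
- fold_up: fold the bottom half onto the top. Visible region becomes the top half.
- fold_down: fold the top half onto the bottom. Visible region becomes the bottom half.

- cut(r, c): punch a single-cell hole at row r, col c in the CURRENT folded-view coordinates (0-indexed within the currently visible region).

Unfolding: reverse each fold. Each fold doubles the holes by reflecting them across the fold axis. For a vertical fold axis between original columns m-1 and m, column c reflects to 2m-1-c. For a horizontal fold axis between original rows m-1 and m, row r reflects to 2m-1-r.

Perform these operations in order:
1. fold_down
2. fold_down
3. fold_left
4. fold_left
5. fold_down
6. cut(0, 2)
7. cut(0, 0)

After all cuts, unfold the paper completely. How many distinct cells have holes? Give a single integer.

Op 1 fold_down: fold axis h@4; visible region now rows[4,8) x cols[0,16) = 4x16
Op 2 fold_down: fold axis h@6; visible region now rows[6,8) x cols[0,16) = 2x16
Op 3 fold_left: fold axis v@8; visible region now rows[6,8) x cols[0,8) = 2x8
Op 4 fold_left: fold axis v@4; visible region now rows[6,8) x cols[0,4) = 2x4
Op 5 fold_down: fold axis h@7; visible region now rows[7,8) x cols[0,4) = 1x4
Op 6 cut(0, 2): punch at orig (7,2); cuts so far [(7, 2)]; region rows[7,8) x cols[0,4) = 1x4
Op 7 cut(0, 0): punch at orig (7,0); cuts so far [(7, 0), (7, 2)]; region rows[7,8) x cols[0,4) = 1x4
Unfold 1 (reflect across h@7): 4 holes -> [(6, 0), (6, 2), (7, 0), (7, 2)]
Unfold 2 (reflect across v@4): 8 holes -> [(6, 0), (6, 2), (6, 5), (6, 7), (7, 0), (7, 2), (7, 5), (7, 7)]
Unfold 3 (reflect across v@8): 16 holes -> [(6, 0), (6, 2), (6, 5), (6, 7), (6, 8), (6, 10), (6, 13), (6, 15), (7, 0), (7, 2), (7, 5), (7, 7), (7, 8), (7, 10), (7, 13), (7, 15)]
Unfold 4 (reflect across h@6): 32 holes -> [(4, 0), (4, 2), (4, 5), (4, 7), (4, 8), (4, 10), (4, 13), (4, 15), (5, 0), (5, 2), (5, 5), (5, 7), (5, 8), (5, 10), (5, 13), (5, 15), (6, 0), (6, 2), (6, 5), (6, 7), (6, 8), (6, 10), (6, 13), (6, 15), (7, 0), (7, 2), (7, 5), (7, 7), (7, 8), (7, 10), (7, 13), (7, 15)]
Unfold 5 (reflect across h@4): 64 holes -> [(0, 0), (0, 2), (0, 5), (0, 7), (0, 8), (0, 10), (0, 13), (0, 15), (1, 0), (1, 2), (1, 5), (1, 7), (1, 8), (1, 10), (1, 13), (1, 15), (2, 0), (2, 2), (2, 5), (2, 7), (2, 8), (2, 10), (2, 13), (2, 15), (3, 0), (3, 2), (3, 5), (3, 7), (3, 8), (3, 10), (3, 13), (3, 15), (4, 0), (4, 2), (4, 5), (4, 7), (4, 8), (4, 10), (4, 13), (4, 15), (5, 0), (5, 2), (5, 5), (5, 7), (5, 8), (5, 10), (5, 13), (5, 15), (6, 0), (6, 2), (6, 5), (6, 7), (6, 8), (6, 10), (6, 13), (6, 15), (7, 0), (7, 2), (7, 5), (7, 7), (7, 8), (7, 10), (7, 13), (7, 15)]

Answer: 64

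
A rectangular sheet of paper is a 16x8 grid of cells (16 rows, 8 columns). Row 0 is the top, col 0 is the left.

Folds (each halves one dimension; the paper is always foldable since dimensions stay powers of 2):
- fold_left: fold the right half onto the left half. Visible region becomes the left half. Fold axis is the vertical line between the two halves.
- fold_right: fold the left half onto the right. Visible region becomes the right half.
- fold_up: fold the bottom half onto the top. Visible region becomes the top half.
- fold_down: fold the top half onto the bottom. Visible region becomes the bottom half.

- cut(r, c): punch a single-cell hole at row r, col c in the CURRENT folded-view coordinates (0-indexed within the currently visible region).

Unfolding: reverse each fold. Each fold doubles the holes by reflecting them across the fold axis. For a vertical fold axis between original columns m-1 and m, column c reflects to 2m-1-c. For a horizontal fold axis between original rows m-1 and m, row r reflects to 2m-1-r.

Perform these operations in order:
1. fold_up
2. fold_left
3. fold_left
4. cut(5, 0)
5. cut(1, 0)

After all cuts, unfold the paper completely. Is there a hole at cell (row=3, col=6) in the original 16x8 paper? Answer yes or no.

Op 1 fold_up: fold axis h@8; visible region now rows[0,8) x cols[0,8) = 8x8
Op 2 fold_left: fold axis v@4; visible region now rows[0,8) x cols[0,4) = 8x4
Op 3 fold_left: fold axis v@2; visible region now rows[0,8) x cols[0,2) = 8x2
Op 4 cut(5, 0): punch at orig (5,0); cuts so far [(5, 0)]; region rows[0,8) x cols[0,2) = 8x2
Op 5 cut(1, 0): punch at orig (1,0); cuts so far [(1, 0), (5, 0)]; region rows[0,8) x cols[0,2) = 8x2
Unfold 1 (reflect across v@2): 4 holes -> [(1, 0), (1, 3), (5, 0), (5, 3)]
Unfold 2 (reflect across v@4): 8 holes -> [(1, 0), (1, 3), (1, 4), (1, 7), (5, 0), (5, 3), (5, 4), (5, 7)]
Unfold 3 (reflect across h@8): 16 holes -> [(1, 0), (1, 3), (1, 4), (1, 7), (5, 0), (5, 3), (5, 4), (5, 7), (10, 0), (10, 3), (10, 4), (10, 7), (14, 0), (14, 3), (14, 4), (14, 7)]
Holes: [(1, 0), (1, 3), (1, 4), (1, 7), (5, 0), (5, 3), (5, 4), (5, 7), (10, 0), (10, 3), (10, 4), (10, 7), (14, 0), (14, 3), (14, 4), (14, 7)]

Answer: no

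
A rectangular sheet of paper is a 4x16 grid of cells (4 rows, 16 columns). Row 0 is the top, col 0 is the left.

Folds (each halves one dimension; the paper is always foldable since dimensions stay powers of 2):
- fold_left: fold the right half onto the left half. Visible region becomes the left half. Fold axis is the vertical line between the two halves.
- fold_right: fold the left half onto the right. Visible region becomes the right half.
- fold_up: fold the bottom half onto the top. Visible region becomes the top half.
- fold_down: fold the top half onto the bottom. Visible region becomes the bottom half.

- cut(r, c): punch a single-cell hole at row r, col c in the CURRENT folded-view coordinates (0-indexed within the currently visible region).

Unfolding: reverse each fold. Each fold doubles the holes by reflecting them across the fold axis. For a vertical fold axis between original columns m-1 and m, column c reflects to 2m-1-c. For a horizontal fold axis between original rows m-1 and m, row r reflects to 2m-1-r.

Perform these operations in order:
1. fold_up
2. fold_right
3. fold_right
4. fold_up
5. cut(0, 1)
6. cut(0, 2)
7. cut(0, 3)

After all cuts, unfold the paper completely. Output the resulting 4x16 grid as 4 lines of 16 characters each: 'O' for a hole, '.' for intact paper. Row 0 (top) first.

Answer: OOO..OOOOOO..OOO
OOO..OOOOOO..OOO
OOO..OOOOOO..OOO
OOO..OOOOOO..OOO

Derivation:
Op 1 fold_up: fold axis h@2; visible region now rows[0,2) x cols[0,16) = 2x16
Op 2 fold_right: fold axis v@8; visible region now rows[0,2) x cols[8,16) = 2x8
Op 3 fold_right: fold axis v@12; visible region now rows[0,2) x cols[12,16) = 2x4
Op 4 fold_up: fold axis h@1; visible region now rows[0,1) x cols[12,16) = 1x4
Op 5 cut(0, 1): punch at orig (0,13); cuts so far [(0, 13)]; region rows[0,1) x cols[12,16) = 1x4
Op 6 cut(0, 2): punch at orig (0,14); cuts so far [(0, 13), (0, 14)]; region rows[0,1) x cols[12,16) = 1x4
Op 7 cut(0, 3): punch at orig (0,15); cuts so far [(0, 13), (0, 14), (0, 15)]; region rows[0,1) x cols[12,16) = 1x4
Unfold 1 (reflect across h@1): 6 holes -> [(0, 13), (0, 14), (0, 15), (1, 13), (1, 14), (1, 15)]
Unfold 2 (reflect across v@12): 12 holes -> [(0, 8), (0, 9), (0, 10), (0, 13), (0, 14), (0, 15), (1, 8), (1, 9), (1, 10), (1, 13), (1, 14), (1, 15)]
Unfold 3 (reflect across v@8): 24 holes -> [(0, 0), (0, 1), (0, 2), (0, 5), (0, 6), (0, 7), (0, 8), (0, 9), (0, 10), (0, 13), (0, 14), (0, 15), (1, 0), (1, 1), (1, 2), (1, 5), (1, 6), (1, 7), (1, 8), (1, 9), (1, 10), (1, 13), (1, 14), (1, 15)]
Unfold 4 (reflect across h@2): 48 holes -> [(0, 0), (0, 1), (0, 2), (0, 5), (0, 6), (0, 7), (0, 8), (0, 9), (0, 10), (0, 13), (0, 14), (0, 15), (1, 0), (1, 1), (1, 2), (1, 5), (1, 6), (1, 7), (1, 8), (1, 9), (1, 10), (1, 13), (1, 14), (1, 15), (2, 0), (2, 1), (2, 2), (2, 5), (2, 6), (2, 7), (2, 8), (2, 9), (2, 10), (2, 13), (2, 14), (2, 15), (3, 0), (3, 1), (3, 2), (3, 5), (3, 6), (3, 7), (3, 8), (3, 9), (3, 10), (3, 13), (3, 14), (3, 15)]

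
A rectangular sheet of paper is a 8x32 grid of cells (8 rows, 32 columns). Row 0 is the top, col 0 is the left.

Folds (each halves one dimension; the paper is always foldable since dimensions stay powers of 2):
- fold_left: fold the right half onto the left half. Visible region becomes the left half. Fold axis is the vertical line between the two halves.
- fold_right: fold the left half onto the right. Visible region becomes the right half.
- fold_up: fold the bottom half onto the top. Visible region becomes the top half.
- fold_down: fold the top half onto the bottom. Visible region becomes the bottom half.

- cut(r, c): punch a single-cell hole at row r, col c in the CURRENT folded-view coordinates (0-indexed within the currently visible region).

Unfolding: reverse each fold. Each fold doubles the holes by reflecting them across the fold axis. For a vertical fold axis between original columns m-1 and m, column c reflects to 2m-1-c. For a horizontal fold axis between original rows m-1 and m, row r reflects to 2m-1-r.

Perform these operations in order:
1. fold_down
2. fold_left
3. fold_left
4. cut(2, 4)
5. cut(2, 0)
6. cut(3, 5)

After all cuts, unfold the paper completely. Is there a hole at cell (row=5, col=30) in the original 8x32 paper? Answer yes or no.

Op 1 fold_down: fold axis h@4; visible region now rows[4,8) x cols[0,32) = 4x32
Op 2 fold_left: fold axis v@16; visible region now rows[4,8) x cols[0,16) = 4x16
Op 3 fold_left: fold axis v@8; visible region now rows[4,8) x cols[0,8) = 4x8
Op 4 cut(2, 4): punch at orig (6,4); cuts so far [(6, 4)]; region rows[4,8) x cols[0,8) = 4x8
Op 5 cut(2, 0): punch at orig (6,0); cuts so far [(6, 0), (6, 4)]; region rows[4,8) x cols[0,8) = 4x8
Op 6 cut(3, 5): punch at orig (7,5); cuts so far [(6, 0), (6, 4), (7, 5)]; region rows[4,8) x cols[0,8) = 4x8
Unfold 1 (reflect across v@8): 6 holes -> [(6, 0), (6, 4), (6, 11), (6, 15), (7, 5), (7, 10)]
Unfold 2 (reflect across v@16): 12 holes -> [(6, 0), (6, 4), (6, 11), (6, 15), (6, 16), (6, 20), (6, 27), (6, 31), (7, 5), (7, 10), (7, 21), (7, 26)]
Unfold 3 (reflect across h@4): 24 holes -> [(0, 5), (0, 10), (0, 21), (0, 26), (1, 0), (1, 4), (1, 11), (1, 15), (1, 16), (1, 20), (1, 27), (1, 31), (6, 0), (6, 4), (6, 11), (6, 15), (6, 16), (6, 20), (6, 27), (6, 31), (7, 5), (7, 10), (7, 21), (7, 26)]
Holes: [(0, 5), (0, 10), (0, 21), (0, 26), (1, 0), (1, 4), (1, 11), (1, 15), (1, 16), (1, 20), (1, 27), (1, 31), (6, 0), (6, 4), (6, 11), (6, 15), (6, 16), (6, 20), (6, 27), (6, 31), (7, 5), (7, 10), (7, 21), (7, 26)]

Answer: no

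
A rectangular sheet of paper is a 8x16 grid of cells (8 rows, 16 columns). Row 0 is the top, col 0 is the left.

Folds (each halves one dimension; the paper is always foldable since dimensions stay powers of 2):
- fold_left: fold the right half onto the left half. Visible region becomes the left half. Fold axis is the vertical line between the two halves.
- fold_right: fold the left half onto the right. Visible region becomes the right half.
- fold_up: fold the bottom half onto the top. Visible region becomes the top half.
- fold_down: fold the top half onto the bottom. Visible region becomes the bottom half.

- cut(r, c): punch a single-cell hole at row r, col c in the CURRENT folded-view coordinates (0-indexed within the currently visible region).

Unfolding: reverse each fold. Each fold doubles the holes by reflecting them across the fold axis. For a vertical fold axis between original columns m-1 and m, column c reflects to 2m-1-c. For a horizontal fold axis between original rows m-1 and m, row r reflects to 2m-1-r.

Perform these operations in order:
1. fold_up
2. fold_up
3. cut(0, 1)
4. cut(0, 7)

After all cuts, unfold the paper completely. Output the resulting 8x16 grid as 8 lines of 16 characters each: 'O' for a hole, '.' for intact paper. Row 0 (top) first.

Answer: .O.....O........
................
................
.O.....O........
.O.....O........
................
................
.O.....O........

Derivation:
Op 1 fold_up: fold axis h@4; visible region now rows[0,4) x cols[0,16) = 4x16
Op 2 fold_up: fold axis h@2; visible region now rows[0,2) x cols[0,16) = 2x16
Op 3 cut(0, 1): punch at orig (0,1); cuts so far [(0, 1)]; region rows[0,2) x cols[0,16) = 2x16
Op 4 cut(0, 7): punch at orig (0,7); cuts so far [(0, 1), (0, 7)]; region rows[0,2) x cols[0,16) = 2x16
Unfold 1 (reflect across h@2): 4 holes -> [(0, 1), (0, 7), (3, 1), (3, 7)]
Unfold 2 (reflect across h@4): 8 holes -> [(0, 1), (0, 7), (3, 1), (3, 7), (4, 1), (4, 7), (7, 1), (7, 7)]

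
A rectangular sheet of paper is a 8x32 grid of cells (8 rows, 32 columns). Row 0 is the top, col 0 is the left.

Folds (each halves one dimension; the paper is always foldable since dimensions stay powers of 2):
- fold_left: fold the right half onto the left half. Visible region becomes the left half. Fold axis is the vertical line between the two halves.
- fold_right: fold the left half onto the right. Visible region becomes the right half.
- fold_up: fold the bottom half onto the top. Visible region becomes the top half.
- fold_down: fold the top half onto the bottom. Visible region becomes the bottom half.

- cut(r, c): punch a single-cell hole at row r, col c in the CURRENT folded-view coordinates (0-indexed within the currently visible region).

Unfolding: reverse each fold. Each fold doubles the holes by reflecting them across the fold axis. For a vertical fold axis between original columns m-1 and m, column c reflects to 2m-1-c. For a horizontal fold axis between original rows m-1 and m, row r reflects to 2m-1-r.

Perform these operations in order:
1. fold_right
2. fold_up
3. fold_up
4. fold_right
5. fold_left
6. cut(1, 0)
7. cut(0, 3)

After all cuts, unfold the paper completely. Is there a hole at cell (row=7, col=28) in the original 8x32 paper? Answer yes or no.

Answer: yes

Derivation:
Op 1 fold_right: fold axis v@16; visible region now rows[0,8) x cols[16,32) = 8x16
Op 2 fold_up: fold axis h@4; visible region now rows[0,4) x cols[16,32) = 4x16
Op 3 fold_up: fold axis h@2; visible region now rows[0,2) x cols[16,32) = 2x16
Op 4 fold_right: fold axis v@24; visible region now rows[0,2) x cols[24,32) = 2x8
Op 5 fold_left: fold axis v@28; visible region now rows[0,2) x cols[24,28) = 2x4
Op 6 cut(1, 0): punch at orig (1,24); cuts so far [(1, 24)]; region rows[0,2) x cols[24,28) = 2x4
Op 7 cut(0, 3): punch at orig (0,27); cuts so far [(0, 27), (1, 24)]; region rows[0,2) x cols[24,28) = 2x4
Unfold 1 (reflect across v@28): 4 holes -> [(0, 27), (0, 28), (1, 24), (1, 31)]
Unfold 2 (reflect across v@24): 8 holes -> [(0, 19), (0, 20), (0, 27), (0, 28), (1, 16), (1, 23), (1, 24), (1, 31)]
Unfold 3 (reflect across h@2): 16 holes -> [(0, 19), (0, 20), (0, 27), (0, 28), (1, 16), (1, 23), (1, 24), (1, 31), (2, 16), (2, 23), (2, 24), (2, 31), (3, 19), (3, 20), (3, 27), (3, 28)]
Unfold 4 (reflect across h@4): 32 holes -> [(0, 19), (0, 20), (0, 27), (0, 28), (1, 16), (1, 23), (1, 24), (1, 31), (2, 16), (2, 23), (2, 24), (2, 31), (3, 19), (3, 20), (3, 27), (3, 28), (4, 19), (4, 20), (4, 27), (4, 28), (5, 16), (5, 23), (5, 24), (5, 31), (6, 16), (6, 23), (6, 24), (6, 31), (7, 19), (7, 20), (7, 27), (7, 28)]
Unfold 5 (reflect across v@16): 64 holes -> [(0, 3), (0, 4), (0, 11), (0, 12), (0, 19), (0, 20), (0, 27), (0, 28), (1, 0), (1, 7), (1, 8), (1, 15), (1, 16), (1, 23), (1, 24), (1, 31), (2, 0), (2, 7), (2, 8), (2, 15), (2, 16), (2, 23), (2, 24), (2, 31), (3, 3), (3, 4), (3, 11), (3, 12), (3, 19), (3, 20), (3, 27), (3, 28), (4, 3), (4, 4), (4, 11), (4, 12), (4, 19), (4, 20), (4, 27), (4, 28), (5, 0), (5, 7), (5, 8), (5, 15), (5, 16), (5, 23), (5, 24), (5, 31), (6, 0), (6, 7), (6, 8), (6, 15), (6, 16), (6, 23), (6, 24), (6, 31), (7, 3), (7, 4), (7, 11), (7, 12), (7, 19), (7, 20), (7, 27), (7, 28)]
Holes: [(0, 3), (0, 4), (0, 11), (0, 12), (0, 19), (0, 20), (0, 27), (0, 28), (1, 0), (1, 7), (1, 8), (1, 15), (1, 16), (1, 23), (1, 24), (1, 31), (2, 0), (2, 7), (2, 8), (2, 15), (2, 16), (2, 23), (2, 24), (2, 31), (3, 3), (3, 4), (3, 11), (3, 12), (3, 19), (3, 20), (3, 27), (3, 28), (4, 3), (4, 4), (4, 11), (4, 12), (4, 19), (4, 20), (4, 27), (4, 28), (5, 0), (5, 7), (5, 8), (5, 15), (5, 16), (5, 23), (5, 24), (5, 31), (6, 0), (6, 7), (6, 8), (6, 15), (6, 16), (6, 23), (6, 24), (6, 31), (7, 3), (7, 4), (7, 11), (7, 12), (7, 19), (7, 20), (7, 27), (7, 28)]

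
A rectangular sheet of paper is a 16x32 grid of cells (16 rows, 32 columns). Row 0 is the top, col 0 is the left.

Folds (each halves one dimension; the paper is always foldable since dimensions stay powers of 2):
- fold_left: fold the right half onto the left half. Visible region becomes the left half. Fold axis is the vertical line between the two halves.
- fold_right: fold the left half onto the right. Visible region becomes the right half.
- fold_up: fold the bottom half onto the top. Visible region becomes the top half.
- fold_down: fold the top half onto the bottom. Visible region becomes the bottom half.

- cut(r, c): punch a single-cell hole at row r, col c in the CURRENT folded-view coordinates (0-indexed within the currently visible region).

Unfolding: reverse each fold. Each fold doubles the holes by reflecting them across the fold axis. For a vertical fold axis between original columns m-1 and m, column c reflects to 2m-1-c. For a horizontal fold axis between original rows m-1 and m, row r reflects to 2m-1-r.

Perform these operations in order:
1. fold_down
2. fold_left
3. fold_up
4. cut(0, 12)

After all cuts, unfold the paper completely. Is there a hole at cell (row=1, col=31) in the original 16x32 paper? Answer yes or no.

Answer: no

Derivation:
Op 1 fold_down: fold axis h@8; visible region now rows[8,16) x cols[0,32) = 8x32
Op 2 fold_left: fold axis v@16; visible region now rows[8,16) x cols[0,16) = 8x16
Op 3 fold_up: fold axis h@12; visible region now rows[8,12) x cols[0,16) = 4x16
Op 4 cut(0, 12): punch at orig (8,12); cuts so far [(8, 12)]; region rows[8,12) x cols[0,16) = 4x16
Unfold 1 (reflect across h@12): 2 holes -> [(8, 12), (15, 12)]
Unfold 2 (reflect across v@16): 4 holes -> [(8, 12), (8, 19), (15, 12), (15, 19)]
Unfold 3 (reflect across h@8): 8 holes -> [(0, 12), (0, 19), (7, 12), (7, 19), (8, 12), (8, 19), (15, 12), (15, 19)]
Holes: [(0, 12), (0, 19), (7, 12), (7, 19), (8, 12), (8, 19), (15, 12), (15, 19)]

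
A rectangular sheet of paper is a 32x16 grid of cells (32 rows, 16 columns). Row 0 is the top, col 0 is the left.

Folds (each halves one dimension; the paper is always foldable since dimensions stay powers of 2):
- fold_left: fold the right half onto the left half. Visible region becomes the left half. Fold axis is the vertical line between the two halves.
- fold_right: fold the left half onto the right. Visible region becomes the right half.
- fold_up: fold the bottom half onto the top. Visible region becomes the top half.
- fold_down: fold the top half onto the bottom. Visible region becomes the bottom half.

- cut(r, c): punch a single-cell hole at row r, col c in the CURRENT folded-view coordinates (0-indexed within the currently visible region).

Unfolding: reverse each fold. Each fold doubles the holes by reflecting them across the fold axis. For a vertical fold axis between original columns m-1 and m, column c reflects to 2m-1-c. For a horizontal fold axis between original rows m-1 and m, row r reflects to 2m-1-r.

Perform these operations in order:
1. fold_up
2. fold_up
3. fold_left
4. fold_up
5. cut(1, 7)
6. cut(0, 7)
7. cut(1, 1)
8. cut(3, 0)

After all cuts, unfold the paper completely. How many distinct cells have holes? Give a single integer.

Op 1 fold_up: fold axis h@16; visible region now rows[0,16) x cols[0,16) = 16x16
Op 2 fold_up: fold axis h@8; visible region now rows[0,8) x cols[0,16) = 8x16
Op 3 fold_left: fold axis v@8; visible region now rows[0,8) x cols[0,8) = 8x8
Op 4 fold_up: fold axis h@4; visible region now rows[0,4) x cols[0,8) = 4x8
Op 5 cut(1, 7): punch at orig (1,7); cuts so far [(1, 7)]; region rows[0,4) x cols[0,8) = 4x8
Op 6 cut(0, 7): punch at orig (0,7); cuts so far [(0, 7), (1, 7)]; region rows[0,4) x cols[0,8) = 4x8
Op 7 cut(1, 1): punch at orig (1,1); cuts so far [(0, 7), (1, 1), (1, 7)]; region rows[0,4) x cols[0,8) = 4x8
Op 8 cut(3, 0): punch at orig (3,0); cuts so far [(0, 7), (1, 1), (1, 7), (3, 0)]; region rows[0,4) x cols[0,8) = 4x8
Unfold 1 (reflect across h@4): 8 holes -> [(0, 7), (1, 1), (1, 7), (3, 0), (4, 0), (6, 1), (6, 7), (7, 7)]
Unfold 2 (reflect across v@8): 16 holes -> [(0, 7), (0, 8), (1, 1), (1, 7), (1, 8), (1, 14), (3, 0), (3, 15), (4, 0), (4, 15), (6, 1), (6, 7), (6, 8), (6, 14), (7, 7), (7, 8)]
Unfold 3 (reflect across h@8): 32 holes -> [(0, 7), (0, 8), (1, 1), (1, 7), (1, 8), (1, 14), (3, 0), (3, 15), (4, 0), (4, 15), (6, 1), (6, 7), (6, 8), (6, 14), (7, 7), (7, 8), (8, 7), (8, 8), (9, 1), (9, 7), (9, 8), (9, 14), (11, 0), (11, 15), (12, 0), (12, 15), (14, 1), (14, 7), (14, 8), (14, 14), (15, 7), (15, 8)]
Unfold 4 (reflect across h@16): 64 holes -> [(0, 7), (0, 8), (1, 1), (1, 7), (1, 8), (1, 14), (3, 0), (3, 15), (4, 0), (4, 15), (6, 1), (6, 7), (6, 8), (6, 14), (7, 7), (7, 8), (8, 7), (8, 8), (9, 1), (9, 7), (9, 8), (9, 14), (11, 0), (11, 15), (12, 0), (12, 15), (14, 1), (14, 7), (14, 8), (14, 14), (15, 7), (15, 8), (16, 7), (16, 8), (17, 1), (17, 7), (17, 8), (17, 14), (19, 0), (19, 15), (20, 0), (20, 15), (22, 1), (22, 7), (22, 8), (22, 14), (23, 7), (23, 8), (24, 7), (24, 8), (25, 1), (25, 7), (25, 8), (25, 14), (27, 0), (27, 15), (28, 0), (28, 15), (30, 1), (30, 7), (30, 8), (30, 14), (31, 7), (31, 8)]

Answer: 64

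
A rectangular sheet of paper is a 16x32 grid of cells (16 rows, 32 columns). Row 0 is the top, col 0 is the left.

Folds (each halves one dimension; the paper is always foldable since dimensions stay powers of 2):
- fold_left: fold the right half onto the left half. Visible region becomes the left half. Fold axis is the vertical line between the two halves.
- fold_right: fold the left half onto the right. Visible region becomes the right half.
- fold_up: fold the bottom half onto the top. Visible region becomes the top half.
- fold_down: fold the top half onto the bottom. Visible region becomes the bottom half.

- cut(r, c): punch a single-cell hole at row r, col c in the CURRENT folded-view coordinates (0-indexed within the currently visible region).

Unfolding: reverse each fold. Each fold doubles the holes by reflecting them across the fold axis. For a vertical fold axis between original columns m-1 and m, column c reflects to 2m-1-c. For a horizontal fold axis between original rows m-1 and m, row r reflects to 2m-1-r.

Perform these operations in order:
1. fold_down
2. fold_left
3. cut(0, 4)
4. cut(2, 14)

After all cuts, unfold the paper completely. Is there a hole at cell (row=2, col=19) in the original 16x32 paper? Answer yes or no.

Answer: no

Derivation:
Op 1 fold_down: fold axis h@8; visible region now rows[8,16) x cols[0,32) = 8x32
Op 2 fold_left: fold axis v@16; visible region now rows[8,16) x cols[0,16) = 8x16
Op 3 cut(0, 4): punch at orig (8,4); cuts so far [(8, 4)]; region rows[8,16) x cols[0,16) = 8x16
Op 4 cut(2, 14): punch at orig (10,14); cuts so far [(8, 4), (10, 14)]; region rows[8,16) x cols[0,16) = 8x16
Unfold 1 (reflect across v@16): 4 holes -> [(8, 4), (8, 27), (10, 14), (10, 17)]
Unfold 2 (reflect across h@8): 8 holes -> [(5, 14), (5, 17), (7, 4), (7, 27), (8, 4), (8, 27), (10, 14), (10, 17)]
Holes: [(5, 14), (5, 17), (7, 4), (7, 27), (8, 4), (8, 27), (10, 14), (10, 17)]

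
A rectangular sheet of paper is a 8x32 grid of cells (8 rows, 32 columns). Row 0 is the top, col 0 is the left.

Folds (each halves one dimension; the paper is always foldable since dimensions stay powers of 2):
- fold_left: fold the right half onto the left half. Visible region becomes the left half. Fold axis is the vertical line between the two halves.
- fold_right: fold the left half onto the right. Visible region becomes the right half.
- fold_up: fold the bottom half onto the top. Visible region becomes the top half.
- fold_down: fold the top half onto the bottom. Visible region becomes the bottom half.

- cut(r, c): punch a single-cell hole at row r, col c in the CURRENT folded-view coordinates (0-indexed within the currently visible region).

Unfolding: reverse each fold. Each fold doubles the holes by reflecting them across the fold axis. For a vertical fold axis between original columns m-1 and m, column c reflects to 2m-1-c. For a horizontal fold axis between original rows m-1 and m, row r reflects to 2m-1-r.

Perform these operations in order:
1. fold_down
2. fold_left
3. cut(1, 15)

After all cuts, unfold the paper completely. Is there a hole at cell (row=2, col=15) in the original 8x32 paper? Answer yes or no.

Op 1 fold_down: fold axis h@4; visible region now rows[4,8) x cols[0,32) = 4x32
Op 2 fold_left: fold axis v@16; visible region now rows[4,8) x cols[0,16) = 4x16
Op 3 cut(1, 15): punch at orig (5,15); cuts so far [(5, 15)]; region rows[4,8) x cols[0,16) = 4x16
Unfold 1 (reflect across v@16): 2 holes -> [(5, 15), (5, 16)]
Unfold 2 (reflect across h@4): 4 holes -> [(2, 15), (2, 16), (5, 15), (5, 16)]
Holes: [(2, 15), (2, 16), (5, 15), (5, 16)]

Answer: yes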